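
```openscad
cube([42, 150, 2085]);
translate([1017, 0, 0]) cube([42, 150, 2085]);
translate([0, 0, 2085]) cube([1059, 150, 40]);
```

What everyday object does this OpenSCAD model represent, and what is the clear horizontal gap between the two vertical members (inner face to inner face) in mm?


A door frame. The clear opening width is 975 mm.

Two 2085 mm tall posts with a header on top — a door frame. The left jamb is 42 mm wide at x = 0; the right jamb starts at x = 1017. The clear opening is 1017 − 42 = 975 mm.


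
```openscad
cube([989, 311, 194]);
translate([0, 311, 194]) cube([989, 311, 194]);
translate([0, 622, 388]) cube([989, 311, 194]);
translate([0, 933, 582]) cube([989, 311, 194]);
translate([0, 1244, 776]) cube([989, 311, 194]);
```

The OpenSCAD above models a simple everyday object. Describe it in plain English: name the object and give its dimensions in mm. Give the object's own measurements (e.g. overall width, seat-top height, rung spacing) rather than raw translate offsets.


A straight staircase of 5 solid steps. Each step is 989 mm wide (x), 311 mm deep (y, the going) and 194 mm tall (the rise). The first step rests on the floor; each subsequent step sits one going further in +y and one rise higher in +z, directly behind and above the previous step with no overlap.


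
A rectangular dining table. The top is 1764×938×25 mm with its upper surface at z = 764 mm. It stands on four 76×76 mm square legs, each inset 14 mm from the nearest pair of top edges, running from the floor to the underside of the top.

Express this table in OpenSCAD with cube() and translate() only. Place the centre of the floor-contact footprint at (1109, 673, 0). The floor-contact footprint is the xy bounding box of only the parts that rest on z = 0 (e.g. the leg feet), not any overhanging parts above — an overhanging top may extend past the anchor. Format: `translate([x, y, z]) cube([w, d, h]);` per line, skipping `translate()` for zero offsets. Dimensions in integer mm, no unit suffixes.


// leg_h = 764 - 25 = 739
translate([227, 204, 739]) cube([1764, 938, 25]);
translate([241, 218, 0]) cube([76, 76, 739]);
translate([1901, 218, 0]) cube([76, 76, 739]);
translate([241, 1052, 0]) cube([76, 76, 739]);
translate([1901, 1052, 0]) cube([76, 76, 739]);


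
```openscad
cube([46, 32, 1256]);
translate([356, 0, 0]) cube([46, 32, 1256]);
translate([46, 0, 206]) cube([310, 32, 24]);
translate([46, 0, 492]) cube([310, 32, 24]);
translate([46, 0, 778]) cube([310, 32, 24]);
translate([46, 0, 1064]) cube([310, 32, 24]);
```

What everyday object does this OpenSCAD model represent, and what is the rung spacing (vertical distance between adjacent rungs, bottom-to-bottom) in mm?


A ladder. The rung spacing is 286 mm.

Two tall 46×32 posts with 4 short bars between them — a ladder. Adjacent rungs sit at z = 206 and z = 492, so the spacing is 492 − 206 = 286 mm.


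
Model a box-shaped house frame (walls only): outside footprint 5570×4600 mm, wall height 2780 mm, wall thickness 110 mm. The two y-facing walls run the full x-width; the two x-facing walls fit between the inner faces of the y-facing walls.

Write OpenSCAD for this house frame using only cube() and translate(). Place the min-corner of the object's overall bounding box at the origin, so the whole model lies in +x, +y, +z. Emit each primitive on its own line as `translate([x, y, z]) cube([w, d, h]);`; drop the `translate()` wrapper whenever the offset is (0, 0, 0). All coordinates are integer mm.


cube([5570, 110, 2780]);
translate([0, 4490, 0]) cube([5570, 110, 2780]);
translate([0, 110, 0]) cube([110, 4380, 2780]);
translate([5460, 110, 0]) cube([110, 4380, 2780]);


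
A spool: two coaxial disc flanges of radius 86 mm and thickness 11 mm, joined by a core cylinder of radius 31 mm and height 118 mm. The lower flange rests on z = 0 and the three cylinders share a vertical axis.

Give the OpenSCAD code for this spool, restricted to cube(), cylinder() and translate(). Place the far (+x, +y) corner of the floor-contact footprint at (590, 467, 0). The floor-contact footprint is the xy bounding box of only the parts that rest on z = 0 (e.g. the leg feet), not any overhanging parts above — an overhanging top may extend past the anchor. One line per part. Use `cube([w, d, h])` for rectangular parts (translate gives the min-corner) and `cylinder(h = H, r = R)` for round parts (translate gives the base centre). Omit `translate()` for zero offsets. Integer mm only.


translate([504, 381, 0]) cylinder(h = 11, r = 86);
translate([504, 381, 11]) cylinder(h = 118, r = 31);
translate([504, 381, 129]) cylinder(h = 11, r = 86);


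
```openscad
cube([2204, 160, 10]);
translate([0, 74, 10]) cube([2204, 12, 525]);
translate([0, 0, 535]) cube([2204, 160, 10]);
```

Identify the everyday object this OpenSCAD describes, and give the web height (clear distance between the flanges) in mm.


An I-beam. The web height is 525 mm.

Two wide flanges with a thin centred web — an I-beam. Overall 545 mm minus two 10 mm flanges gives a web of 545 − 2·10 = 525 mm.


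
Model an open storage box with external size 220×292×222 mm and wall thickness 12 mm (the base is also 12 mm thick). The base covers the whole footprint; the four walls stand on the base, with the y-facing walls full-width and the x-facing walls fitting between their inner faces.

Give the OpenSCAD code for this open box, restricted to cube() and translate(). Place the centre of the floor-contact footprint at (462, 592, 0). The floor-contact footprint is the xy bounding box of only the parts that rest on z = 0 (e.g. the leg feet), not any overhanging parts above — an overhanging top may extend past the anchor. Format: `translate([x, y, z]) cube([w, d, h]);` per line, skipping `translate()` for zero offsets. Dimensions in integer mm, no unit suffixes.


translate([352, 446, 0]) cube([220, 292, 12]);
translate([352, 446, 12]) cube([220, 12, 210]);
translate([352, 726, 12]) cube([220, 12, 210]);
translate([352, 458, 12]) cube([12, 268, 210]);
translate([560, 458, 12]) cube([12, 268, 210]);


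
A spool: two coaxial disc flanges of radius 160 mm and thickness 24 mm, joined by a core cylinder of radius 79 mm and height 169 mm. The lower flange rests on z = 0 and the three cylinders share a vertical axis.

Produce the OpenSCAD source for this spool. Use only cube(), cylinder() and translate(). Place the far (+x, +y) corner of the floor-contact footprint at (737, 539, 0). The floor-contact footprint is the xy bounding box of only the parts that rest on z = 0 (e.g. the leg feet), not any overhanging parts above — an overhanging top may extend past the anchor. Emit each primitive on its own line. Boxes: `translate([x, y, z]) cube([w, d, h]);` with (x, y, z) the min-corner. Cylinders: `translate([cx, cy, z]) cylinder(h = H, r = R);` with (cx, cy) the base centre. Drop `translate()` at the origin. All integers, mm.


translate([577, 379, 0]) cylinder(h = 24, r = 160);
translate([577, 379, 24]) cylinder(h = 169, r = 79);
translate([577, 379, 193]) cylinder(h = 24, r = 160);


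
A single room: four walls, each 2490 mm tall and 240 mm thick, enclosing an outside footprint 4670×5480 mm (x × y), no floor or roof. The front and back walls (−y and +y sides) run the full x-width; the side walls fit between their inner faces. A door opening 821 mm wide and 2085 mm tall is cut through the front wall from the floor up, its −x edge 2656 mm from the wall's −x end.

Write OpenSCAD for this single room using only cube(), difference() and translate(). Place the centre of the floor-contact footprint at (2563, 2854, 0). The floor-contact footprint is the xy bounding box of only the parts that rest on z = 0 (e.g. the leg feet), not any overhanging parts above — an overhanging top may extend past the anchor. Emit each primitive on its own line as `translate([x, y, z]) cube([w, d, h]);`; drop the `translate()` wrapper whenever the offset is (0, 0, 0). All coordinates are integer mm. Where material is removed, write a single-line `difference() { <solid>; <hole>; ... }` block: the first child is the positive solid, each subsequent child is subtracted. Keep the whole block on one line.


difference() { translate([228, 114, 0]) cube([4670, 240, 2490]); translate([2884, 114, 0]) cube([821, 240, 2085]); }
translate([228, 5354, 0]) cube([4670, 240, 2490]);
translate([228, 354, 0]) cube([240, 5000, 2490]);
translate([4658, 354, 0]) cube([240, 5000, 2490]);


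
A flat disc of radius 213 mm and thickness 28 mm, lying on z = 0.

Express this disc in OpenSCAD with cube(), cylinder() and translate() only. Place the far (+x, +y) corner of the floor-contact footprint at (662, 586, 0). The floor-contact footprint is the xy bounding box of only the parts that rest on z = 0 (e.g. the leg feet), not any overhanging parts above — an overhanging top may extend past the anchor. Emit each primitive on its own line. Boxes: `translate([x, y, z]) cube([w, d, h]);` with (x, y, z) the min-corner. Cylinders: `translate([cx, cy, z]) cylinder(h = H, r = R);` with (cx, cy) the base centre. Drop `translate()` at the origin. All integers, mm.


translate([449, 373, 0]) cylinder(h = 28, r = 213);


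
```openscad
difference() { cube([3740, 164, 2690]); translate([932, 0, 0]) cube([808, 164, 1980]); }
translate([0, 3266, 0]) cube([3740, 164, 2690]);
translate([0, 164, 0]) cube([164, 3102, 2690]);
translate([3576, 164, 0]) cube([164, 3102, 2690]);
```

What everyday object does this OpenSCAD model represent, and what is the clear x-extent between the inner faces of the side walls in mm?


A single room. The interior width is 3412 mm.

Four walls enclosing a rectangle with a door in the front wall — a room. Outside width 3740 minus two 164 mm walls gives 3412 mm.


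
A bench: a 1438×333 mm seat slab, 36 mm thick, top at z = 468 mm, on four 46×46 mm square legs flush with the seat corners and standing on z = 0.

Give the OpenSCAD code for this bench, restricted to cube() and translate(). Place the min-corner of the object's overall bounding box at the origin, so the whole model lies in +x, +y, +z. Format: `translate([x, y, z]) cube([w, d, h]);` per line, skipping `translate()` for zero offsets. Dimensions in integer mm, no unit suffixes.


translate([0, 0, 432]) cube([1438, 333, 36]);
cube([46, 46, 432]);
translate([0, 287, 0]) cube([46, 46, 432]);
translate([1392, 0, 0]) cube([46, 46, 432]);
translate([1392, 287, 0]) cube([46, 46, 432]);


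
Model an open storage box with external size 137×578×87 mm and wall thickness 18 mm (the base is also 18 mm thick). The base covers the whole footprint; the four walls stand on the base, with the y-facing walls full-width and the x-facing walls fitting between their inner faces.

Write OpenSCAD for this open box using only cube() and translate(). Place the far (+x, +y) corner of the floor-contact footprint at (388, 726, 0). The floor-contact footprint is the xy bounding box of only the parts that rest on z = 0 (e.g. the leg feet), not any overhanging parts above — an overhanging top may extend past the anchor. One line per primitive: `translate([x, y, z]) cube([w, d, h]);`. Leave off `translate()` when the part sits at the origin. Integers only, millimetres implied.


translate([251, 148, 0]) cube([137, 578, 18]);
translate([251, 148, 18]) cube([137, 18, 69]);
translate([251, 708, 18]) cube([137, 18, 69]);
translate([251, 166, 18]) cube([18, 542, 69]);
translate([370, 166, 18]) cube([18, 542, 69]);


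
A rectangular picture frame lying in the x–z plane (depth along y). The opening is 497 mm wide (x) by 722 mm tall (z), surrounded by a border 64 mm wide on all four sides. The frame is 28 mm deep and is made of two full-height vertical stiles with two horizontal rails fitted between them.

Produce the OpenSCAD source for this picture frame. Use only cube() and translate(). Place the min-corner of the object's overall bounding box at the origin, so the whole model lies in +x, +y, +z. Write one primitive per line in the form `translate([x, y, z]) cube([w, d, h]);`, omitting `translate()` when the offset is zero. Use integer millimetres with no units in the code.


cube([64, 28, 850]);
translate([561, 0, 0]) cube([64, 28, 850]);
translate([64, 0, 0]) cube([497, 28, 64]);
translate([64, 0, 786]) cube([497, 28, 64]);


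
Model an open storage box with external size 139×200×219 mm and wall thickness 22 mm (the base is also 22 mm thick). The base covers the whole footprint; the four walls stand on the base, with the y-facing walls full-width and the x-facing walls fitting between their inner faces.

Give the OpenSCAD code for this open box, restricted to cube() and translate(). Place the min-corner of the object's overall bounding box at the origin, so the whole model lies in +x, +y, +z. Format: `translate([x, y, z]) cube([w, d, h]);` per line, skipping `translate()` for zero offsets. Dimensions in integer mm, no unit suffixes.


cube([139, 200, 22]);
translate([0, 0, 22]) cube([139, 22, 197]);
translate([0, 178, 22]) cube([139, 22, 197]);
translate([0, 22, 22]) cube([22, 156, 197]);
translate([117, 22, 22]) cube([22, 156, 197]);


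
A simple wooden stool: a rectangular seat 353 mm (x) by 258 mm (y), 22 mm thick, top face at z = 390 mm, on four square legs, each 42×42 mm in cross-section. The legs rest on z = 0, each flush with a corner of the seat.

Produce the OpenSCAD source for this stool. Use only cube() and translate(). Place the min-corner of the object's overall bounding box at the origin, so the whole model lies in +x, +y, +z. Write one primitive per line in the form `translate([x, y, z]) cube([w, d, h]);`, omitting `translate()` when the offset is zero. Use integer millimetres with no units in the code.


// leg_h = 390 - 22 = 368
translate([0, 0, 368]) cube([353, 258, 22]);
cube([42, 42, 368]);
translate([311, 0, 0]) cube([42, 42, 368]);
translate([0, 216, 0]) cube([42, 42, 368]);
translate([311, 216, 0]) cube([42, 42, 368]);


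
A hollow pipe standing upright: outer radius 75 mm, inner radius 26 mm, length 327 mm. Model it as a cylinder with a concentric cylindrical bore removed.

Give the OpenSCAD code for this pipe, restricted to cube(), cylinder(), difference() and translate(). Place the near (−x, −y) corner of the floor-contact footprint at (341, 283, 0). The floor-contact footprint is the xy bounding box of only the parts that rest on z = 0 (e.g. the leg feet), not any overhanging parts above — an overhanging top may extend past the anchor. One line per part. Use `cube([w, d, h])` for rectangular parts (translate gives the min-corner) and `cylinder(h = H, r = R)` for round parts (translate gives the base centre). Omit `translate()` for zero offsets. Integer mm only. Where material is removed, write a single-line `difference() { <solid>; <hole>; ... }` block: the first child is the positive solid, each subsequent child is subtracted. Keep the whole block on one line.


difference() { translate([416, 358, 0]) cylinder(h = 327, r = 75); translate([416, 358, 0]) cylinder(h = 327, r = 26); }


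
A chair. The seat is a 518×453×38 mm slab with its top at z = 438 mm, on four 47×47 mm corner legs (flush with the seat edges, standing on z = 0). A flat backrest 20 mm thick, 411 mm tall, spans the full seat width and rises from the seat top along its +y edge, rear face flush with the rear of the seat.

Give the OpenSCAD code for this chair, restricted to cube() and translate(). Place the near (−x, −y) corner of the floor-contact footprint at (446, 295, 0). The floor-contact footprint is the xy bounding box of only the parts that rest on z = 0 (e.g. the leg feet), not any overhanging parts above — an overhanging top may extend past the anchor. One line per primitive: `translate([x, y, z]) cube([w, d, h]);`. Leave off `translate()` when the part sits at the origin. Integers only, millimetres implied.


translate([446, 295, 400]) cube([518, 453, 38]);
translate([446, 295, 0]) cube([47, 47, 400]);
translate([917, 295, 0]) cube([47, 47, 400]);
translate([446, 701, 0]) cube([47, 47, 400]);
translate([917, 701, 0]) cube([47, 47, 400]);
translate([446, 728, 438]) cube([518, 20, 411]);


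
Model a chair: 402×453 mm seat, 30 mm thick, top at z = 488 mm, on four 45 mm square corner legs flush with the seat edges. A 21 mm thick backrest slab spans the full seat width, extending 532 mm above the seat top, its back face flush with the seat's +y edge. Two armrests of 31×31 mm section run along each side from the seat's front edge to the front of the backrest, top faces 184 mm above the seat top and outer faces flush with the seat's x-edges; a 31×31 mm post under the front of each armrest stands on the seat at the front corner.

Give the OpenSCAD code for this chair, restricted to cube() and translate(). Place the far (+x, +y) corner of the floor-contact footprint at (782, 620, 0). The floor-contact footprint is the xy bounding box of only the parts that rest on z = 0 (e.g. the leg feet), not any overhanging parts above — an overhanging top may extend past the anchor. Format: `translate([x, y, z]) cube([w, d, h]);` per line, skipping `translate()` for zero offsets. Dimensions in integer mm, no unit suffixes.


// leg_h = 488 - 30 = 458
// arm post h = 184 - 31 = 153
translate([380, 167, 458]) cube([402, 453, 30]);
translate([380, 167, 0]) cube([45, 45, 458]);
translate([737, 167, 0]) cube([45, 45, 458]);
translate([380, 575, 0]) cube([45, 45, 458]);
translate([737, 575, 0]) cube([45, 45, 458]);
translate([380, 599, 488]) cube([402, 21, 532]);
translate([380, 167, 641]) cube([31, 432, 31]);
translate([751, 167, 641]) cube([31, 432, 31]);
translate([380, 167, 488]) cube([31, 31, 153]);
translate([751, 167, 488]) cube([31, 31, 153]);


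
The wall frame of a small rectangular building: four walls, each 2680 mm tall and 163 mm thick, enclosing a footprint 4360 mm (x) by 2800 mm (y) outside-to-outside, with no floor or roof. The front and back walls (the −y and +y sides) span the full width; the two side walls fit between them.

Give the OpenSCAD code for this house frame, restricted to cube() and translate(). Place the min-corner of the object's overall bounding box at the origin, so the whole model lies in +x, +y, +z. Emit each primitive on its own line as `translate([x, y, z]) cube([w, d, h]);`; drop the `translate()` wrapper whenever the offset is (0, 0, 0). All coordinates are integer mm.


cube([4360, 163, 2680]);
translate([0, 2637, 0]) cube([4360, 163, 2680]);
translate([0, 163, 0]) cube([163, 2474, 2680]);
translate([4197, 163, 0]) cube([163, 2474, 2680]);


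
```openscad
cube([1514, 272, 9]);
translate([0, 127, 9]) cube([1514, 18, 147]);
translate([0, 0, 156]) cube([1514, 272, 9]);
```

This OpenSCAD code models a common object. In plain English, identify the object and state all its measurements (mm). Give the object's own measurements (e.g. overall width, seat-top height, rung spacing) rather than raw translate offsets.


An I-beam lying along x, 1514 mm long. Overall section height 165 mm. Two flanges 272 mm wide (y) and 9 mm thick, one on the floor and one at the top; a web 18 mm thick runs between them, centred on the flange width.


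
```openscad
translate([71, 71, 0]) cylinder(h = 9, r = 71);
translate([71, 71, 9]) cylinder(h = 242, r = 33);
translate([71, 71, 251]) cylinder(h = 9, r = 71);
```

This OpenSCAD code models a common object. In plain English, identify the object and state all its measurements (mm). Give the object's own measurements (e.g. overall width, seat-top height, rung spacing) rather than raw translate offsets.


A spool: two coaxial disc flanges of radius 71 mm and thickness 9 mm, joined by a core cylinder of radius 33 mm and height 242 mm. The lower flange rests on z = 0 and the three cylinders share a vertical axis.


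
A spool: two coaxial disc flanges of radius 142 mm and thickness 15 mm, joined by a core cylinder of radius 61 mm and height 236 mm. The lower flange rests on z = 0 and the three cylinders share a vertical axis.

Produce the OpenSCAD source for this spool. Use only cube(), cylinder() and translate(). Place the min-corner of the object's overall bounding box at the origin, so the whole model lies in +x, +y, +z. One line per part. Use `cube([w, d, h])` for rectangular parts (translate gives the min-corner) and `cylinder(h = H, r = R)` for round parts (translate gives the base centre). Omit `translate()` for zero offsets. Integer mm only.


translate([142, 142, 0]) cylinder(h = 15, r = 142);
translate([142, 142, 15]) cylinder(h = 236, r = 61);
translate([142, 142, 251]) cylinder(h = 15, r = 142);


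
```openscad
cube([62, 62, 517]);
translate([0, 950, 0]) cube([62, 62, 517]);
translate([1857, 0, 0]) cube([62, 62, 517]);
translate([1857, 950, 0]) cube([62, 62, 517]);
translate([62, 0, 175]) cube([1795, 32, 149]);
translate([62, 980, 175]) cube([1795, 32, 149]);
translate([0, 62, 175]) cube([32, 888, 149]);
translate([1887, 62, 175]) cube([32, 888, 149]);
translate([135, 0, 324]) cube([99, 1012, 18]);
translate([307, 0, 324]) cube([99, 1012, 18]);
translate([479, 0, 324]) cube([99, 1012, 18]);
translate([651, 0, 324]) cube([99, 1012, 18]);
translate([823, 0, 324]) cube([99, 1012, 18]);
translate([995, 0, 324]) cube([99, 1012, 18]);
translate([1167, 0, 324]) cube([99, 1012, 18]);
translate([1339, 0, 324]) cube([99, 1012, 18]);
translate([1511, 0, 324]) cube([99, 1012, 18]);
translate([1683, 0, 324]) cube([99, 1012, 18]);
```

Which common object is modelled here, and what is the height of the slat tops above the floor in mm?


A bed frame. The slat-top height is 342 mm.

Four posts, four rails, and a row of slats — a bed frame. Slats sit on the rails at z = 175 + 149 = 324; with slat thickness 18, the top is 342 mm.


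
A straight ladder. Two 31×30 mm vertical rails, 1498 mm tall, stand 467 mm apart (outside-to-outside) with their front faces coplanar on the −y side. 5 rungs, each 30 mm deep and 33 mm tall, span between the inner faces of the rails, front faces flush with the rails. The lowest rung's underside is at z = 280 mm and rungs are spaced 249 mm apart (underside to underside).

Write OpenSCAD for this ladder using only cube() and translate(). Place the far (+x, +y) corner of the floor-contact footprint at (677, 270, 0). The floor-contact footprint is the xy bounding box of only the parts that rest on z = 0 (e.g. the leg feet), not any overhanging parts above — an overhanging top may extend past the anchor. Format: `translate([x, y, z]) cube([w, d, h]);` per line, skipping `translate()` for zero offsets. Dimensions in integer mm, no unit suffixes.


translate([210, 240, 0]) cube([31, 30, 1498]);
translate([646, 240, 0]) cube([31, 30, 1498]);
translate([241, 240, 280]) cube([405, 30, 33]);
translate([241, 240, 529]) cube([405, 30, 33]);
translate([241, 240, 778]) cube([405, 30, 33]);
translate([241, 240, 1027]) cube([405, 30, 33]);
translate([241, 240, 1276]) cube([405, 30, 33]);


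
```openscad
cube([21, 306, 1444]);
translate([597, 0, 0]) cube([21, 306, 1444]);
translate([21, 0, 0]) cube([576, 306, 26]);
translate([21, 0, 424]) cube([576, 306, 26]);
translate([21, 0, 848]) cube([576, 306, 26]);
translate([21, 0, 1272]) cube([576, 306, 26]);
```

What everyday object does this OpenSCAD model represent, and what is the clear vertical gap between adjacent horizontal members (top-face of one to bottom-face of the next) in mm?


A bookshelf. The clear shelf gap is 398 mm.

Two tall side panels with 4 horizontal boards between them — a bookshelf. The first two shelf undersides are at z = 0 and z = 424; with shelf thickness 26, the clear gap is 424 − 0 − 26 = 398 mm.


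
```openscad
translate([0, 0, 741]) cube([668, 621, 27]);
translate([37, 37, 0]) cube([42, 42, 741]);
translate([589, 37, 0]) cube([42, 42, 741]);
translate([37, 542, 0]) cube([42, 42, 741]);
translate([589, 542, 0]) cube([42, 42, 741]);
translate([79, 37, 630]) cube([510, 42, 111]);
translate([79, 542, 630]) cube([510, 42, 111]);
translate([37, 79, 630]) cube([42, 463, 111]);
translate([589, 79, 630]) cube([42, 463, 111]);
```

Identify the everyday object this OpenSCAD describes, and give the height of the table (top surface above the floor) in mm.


A table. The table height is 768 mm.

A 668×621×27 slab sits at z = 741 on four 42 mm square posts — a table. The top surface is at 741 + 27 = 768 mm.


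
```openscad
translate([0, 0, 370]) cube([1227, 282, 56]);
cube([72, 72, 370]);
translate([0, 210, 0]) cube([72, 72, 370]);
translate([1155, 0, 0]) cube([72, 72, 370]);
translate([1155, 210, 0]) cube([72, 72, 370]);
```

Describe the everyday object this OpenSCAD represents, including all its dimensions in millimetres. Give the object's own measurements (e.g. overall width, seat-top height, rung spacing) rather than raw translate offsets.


A bench: a 1227×282 mm seat slab, 56 mm thick, top at z = 426 mm, on four 72×72 mm square legs flush with the seat corners and standing on z = 0.


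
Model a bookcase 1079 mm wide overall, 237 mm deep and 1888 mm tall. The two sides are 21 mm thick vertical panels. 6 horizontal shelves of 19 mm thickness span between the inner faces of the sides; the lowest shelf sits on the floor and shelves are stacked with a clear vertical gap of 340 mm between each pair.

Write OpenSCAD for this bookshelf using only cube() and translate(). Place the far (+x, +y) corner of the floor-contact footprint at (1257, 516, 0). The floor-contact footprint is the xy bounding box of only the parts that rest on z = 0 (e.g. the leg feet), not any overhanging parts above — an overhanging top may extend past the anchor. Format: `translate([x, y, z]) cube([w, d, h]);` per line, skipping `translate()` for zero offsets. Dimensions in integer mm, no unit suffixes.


translate([178, 279, 0]) cube([21, 237, 1888]);
translate([1236, 279, 0]) cube([21, 237, 1888]);
translate([199, 279, 0]) cube([1037, 237, 19]);
translate([199, 279, 359]) cube([1037, 237, 19]);
translate([199, 279, 718]) cube([1037, 237, 19]);
translate([199, 279, 1077]) cube([1037, 237, 19]);
translate([199, 279, 1436]) cube([1037, 237, 19]);
translate([199, 279, 1795]) cube([1037, 237, 19]);


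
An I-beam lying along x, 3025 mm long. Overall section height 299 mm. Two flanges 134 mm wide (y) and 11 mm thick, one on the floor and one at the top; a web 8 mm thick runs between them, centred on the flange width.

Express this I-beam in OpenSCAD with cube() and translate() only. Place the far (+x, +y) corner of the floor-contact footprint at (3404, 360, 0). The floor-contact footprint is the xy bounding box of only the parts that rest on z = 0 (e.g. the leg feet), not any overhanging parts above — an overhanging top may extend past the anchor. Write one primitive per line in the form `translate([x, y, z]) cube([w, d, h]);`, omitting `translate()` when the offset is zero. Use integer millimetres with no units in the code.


translate([379, 226, 0]) cube([3025, 134, 11]);
translate([379, 289, 11]) cube([3025, 8, 277]);
translate([379, 226, 288]) cube([3025, 134, 11]);


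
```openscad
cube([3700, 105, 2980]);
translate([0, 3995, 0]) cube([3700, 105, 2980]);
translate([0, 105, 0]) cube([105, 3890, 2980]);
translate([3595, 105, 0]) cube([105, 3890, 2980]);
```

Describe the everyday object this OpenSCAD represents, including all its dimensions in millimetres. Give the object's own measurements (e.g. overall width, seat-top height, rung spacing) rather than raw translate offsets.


The wall frame of a small rectangular building: four walls, each 2980 mm tall and 105 mm thick, enclosing a footprint 3700 mm (x) by 4100 mm (y) outside-to-outside, with no floor or roof. The front and back walls (the −y and +y sides) span the full width; the two side walls fit between them.


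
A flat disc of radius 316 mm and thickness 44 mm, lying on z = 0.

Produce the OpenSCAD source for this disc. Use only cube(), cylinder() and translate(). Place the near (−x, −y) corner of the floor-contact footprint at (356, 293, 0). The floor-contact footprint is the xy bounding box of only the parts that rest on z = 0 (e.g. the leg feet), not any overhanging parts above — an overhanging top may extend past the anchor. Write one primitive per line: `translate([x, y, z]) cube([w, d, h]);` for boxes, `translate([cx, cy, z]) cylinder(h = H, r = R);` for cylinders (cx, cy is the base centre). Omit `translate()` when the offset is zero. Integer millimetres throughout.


translate([672, 609, 0]) cylinder(h = 44, r = 316);


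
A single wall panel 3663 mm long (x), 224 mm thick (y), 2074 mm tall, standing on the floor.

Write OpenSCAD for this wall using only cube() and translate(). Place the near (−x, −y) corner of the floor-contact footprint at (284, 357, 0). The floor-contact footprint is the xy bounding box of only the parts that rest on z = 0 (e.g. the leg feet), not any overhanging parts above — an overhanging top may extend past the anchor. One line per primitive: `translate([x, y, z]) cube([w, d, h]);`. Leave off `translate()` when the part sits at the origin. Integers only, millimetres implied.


translate([284, 357, 0]) cube([3663, 224, 2074]);


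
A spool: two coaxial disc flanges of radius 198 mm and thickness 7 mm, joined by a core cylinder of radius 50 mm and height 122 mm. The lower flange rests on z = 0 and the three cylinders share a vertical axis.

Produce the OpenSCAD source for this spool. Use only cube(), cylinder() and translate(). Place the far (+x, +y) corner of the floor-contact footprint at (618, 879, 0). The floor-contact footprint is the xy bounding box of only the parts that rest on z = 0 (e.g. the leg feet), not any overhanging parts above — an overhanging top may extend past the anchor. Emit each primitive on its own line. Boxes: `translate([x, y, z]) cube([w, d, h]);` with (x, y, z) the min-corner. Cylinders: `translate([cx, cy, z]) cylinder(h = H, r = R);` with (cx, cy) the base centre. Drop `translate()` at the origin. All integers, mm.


translate([420, 681, 0]) cylinder(h = 7, r = 198);
translate([420, 681, 7]) cylinder(h = 122, r = 50);
translate([420, 681, 129]) cylinder(h = 7, r = 198);


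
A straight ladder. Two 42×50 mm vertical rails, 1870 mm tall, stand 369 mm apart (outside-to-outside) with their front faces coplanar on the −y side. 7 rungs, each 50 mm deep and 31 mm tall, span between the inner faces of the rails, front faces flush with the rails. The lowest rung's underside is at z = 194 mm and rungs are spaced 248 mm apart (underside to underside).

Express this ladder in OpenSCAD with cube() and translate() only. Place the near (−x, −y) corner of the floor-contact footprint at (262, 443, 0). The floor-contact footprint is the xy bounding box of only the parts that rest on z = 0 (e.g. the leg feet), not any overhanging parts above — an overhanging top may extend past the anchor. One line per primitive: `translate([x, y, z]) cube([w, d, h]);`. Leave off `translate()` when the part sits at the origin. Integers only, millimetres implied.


translate([262, 443, 0]) cube([42, 50, 1870]);
translate([589, 443, 0]) cube([42, 50, 1870]);
translate([304, 443, 194]) cube([285, 50, 31]);
translate([304, 443, 442]) cube([285, 50, 31]);
translate([304, 443, 690]) cube([285, 50, 31]);
translate([304, 443, 938]) cube([285, 50, 31]);
translate([304, 443, 1186]) cube([285, 50, 31]);
translate([304, 443, 1434]) cube([285, 50, 31]);
translate([304, 443, 1682]) cube([285, 50, 31]);


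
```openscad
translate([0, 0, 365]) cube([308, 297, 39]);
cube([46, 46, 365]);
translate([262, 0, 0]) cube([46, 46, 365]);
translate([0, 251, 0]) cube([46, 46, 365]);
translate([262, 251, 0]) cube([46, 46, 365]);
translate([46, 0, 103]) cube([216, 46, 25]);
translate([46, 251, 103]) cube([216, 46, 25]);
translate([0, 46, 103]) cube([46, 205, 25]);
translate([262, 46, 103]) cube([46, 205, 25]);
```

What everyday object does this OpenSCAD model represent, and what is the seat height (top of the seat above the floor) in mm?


A stool. The seat height is 404 mm.

A 308×297×39 slab at z = 365 on four corner posts — a stool. The seat top is 365 + 39 = 404 mm.


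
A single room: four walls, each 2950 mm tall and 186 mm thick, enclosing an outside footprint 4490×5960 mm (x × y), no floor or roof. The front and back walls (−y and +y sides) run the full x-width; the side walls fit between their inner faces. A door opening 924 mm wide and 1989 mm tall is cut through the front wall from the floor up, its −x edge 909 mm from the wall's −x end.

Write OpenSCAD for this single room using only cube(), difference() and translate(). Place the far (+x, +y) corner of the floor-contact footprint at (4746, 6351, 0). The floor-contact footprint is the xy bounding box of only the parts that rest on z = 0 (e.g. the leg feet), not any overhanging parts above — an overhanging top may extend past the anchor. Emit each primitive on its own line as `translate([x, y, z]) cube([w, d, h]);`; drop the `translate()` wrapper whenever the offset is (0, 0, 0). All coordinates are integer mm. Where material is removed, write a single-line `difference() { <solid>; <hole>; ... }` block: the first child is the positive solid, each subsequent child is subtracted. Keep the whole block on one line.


difference() { translate([256, 391, 0]) cube([4490, 186, 2950]); translate([1165, 391, 0]) cube([924, 186, 1989]); }
translate([256, 6165, 0]) cube([4490, 186, 2950]);
translate([256, 577, 0]) cube([186, 5588, 2950]);
translate([4560, 577, 0]) cube([186, 5588, 2950]);


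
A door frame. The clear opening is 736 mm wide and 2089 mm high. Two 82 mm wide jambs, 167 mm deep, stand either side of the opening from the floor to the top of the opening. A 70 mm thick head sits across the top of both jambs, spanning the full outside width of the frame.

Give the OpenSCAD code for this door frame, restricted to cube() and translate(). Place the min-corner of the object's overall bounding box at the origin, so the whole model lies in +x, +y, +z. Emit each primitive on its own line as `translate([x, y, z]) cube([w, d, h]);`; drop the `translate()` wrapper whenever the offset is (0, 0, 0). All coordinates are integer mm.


cube([82, 167, 2089]);
translate([818, 0, 0]) cube([82, 167, 2089]);
translate([0, 0, 2089]) cube([900, 167, 70]);


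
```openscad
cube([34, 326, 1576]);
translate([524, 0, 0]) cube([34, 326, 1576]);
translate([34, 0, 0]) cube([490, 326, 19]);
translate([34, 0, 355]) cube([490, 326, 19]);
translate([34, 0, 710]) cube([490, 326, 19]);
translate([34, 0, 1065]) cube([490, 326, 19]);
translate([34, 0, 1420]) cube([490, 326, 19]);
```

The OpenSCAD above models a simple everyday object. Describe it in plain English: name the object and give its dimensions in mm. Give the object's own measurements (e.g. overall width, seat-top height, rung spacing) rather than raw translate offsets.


An open bookshelf. Two side panels, each 34 mm thick, 326 mm deep and 1576 mm tall, stand 558 mm apart (outside-to-outside). Between them sit 5 shelves, each 19 mm thick and 326 mm deep, spanning the full gap between the sides. The bottom shelf rests on the floor (its underside at z = 0) and the clear gap between one shelf's top and the next shelf's underside is 336 mm.


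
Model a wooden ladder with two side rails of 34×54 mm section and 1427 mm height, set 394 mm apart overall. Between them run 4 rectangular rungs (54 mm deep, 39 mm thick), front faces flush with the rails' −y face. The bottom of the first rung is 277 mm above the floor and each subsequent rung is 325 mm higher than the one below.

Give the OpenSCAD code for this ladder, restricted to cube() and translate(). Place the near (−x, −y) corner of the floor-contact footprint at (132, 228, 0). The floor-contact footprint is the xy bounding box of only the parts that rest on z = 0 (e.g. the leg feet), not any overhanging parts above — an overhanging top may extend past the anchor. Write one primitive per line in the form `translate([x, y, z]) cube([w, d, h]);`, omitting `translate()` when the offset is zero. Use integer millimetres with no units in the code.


// rung span = 394 - 2*34 = 326
// rung[k] z = 277 + k*325
translate([132, 228, 0]) cube([34, 54, 1427]);
translate([492, 228, 0]) cube([34, 54, 1427]);
translate([166, 228, 277]) cube([326, 54, 39]);
translate([166, 228, 602]) cube([326, 54, 39]);
translate([166, 228, 927]) cube([326, 54, 39]);
translate([166, 228, 1252]) cube([326, 54, 39]);


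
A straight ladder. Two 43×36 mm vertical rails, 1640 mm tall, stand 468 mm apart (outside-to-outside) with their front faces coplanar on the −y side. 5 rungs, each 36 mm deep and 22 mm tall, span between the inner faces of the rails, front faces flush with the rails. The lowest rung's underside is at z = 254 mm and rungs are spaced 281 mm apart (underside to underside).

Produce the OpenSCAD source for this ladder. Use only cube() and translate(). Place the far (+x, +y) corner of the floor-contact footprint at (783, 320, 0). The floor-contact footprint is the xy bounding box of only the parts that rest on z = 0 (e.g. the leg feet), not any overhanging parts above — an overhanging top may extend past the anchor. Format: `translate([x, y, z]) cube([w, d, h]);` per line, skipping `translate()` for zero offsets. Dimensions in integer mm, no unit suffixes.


translate([315, 284, 0]) cube([43, 36, 1640]);
translate([740, 284, 0]) cube([43, 36, 1640]);
translate([358, 284, 254]) cube([382, 36, 22]);
translate([358, 284, 535]) cube([382, 36, 22]);
translate([358, 284, 816]) cube([382, 36, 22]);
translate([358, 284, 1097]) cube([382, 36, 22]);
translate([358, 284, 1378]) cube([382, 36, 22]);


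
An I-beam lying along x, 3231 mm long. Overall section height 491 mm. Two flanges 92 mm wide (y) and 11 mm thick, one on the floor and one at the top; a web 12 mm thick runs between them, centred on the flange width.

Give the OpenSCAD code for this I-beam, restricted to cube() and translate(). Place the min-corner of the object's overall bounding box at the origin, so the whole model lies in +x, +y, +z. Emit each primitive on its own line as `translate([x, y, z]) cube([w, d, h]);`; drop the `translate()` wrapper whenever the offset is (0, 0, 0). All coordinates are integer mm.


cube([3231, 92, 11]);
translate([0, 40, 11]) cube([3231, 12, 469]);
translate([0, 0, 480]) cube([3231, 92, 11]);


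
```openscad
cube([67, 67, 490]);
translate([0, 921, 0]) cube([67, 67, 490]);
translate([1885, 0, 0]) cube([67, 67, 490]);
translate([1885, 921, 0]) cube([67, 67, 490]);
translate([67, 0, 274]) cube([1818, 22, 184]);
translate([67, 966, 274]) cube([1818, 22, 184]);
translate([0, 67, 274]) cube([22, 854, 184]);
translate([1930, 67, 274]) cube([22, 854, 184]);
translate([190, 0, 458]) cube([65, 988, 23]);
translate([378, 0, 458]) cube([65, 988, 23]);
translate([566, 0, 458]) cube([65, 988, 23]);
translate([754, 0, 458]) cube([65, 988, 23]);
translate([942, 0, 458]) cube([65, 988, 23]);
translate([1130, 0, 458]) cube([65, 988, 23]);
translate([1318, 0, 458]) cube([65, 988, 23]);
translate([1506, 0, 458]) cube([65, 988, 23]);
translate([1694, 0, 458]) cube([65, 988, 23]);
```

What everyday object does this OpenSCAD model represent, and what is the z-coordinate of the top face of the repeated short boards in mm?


A bed frame. The slat-top height is 481 mm.

Four posts, four rails, and a row of slats — a bed frame. Slats sit on the rails at z = 274 + 184 = 458; with slat thickness 23, the top is 481 mm.


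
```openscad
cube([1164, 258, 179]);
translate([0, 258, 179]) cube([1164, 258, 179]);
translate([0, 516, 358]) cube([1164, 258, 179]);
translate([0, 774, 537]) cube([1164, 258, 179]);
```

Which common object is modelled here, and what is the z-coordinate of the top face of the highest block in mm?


A staircase. The total rise is 716 mm.

4 identical blocks, each offset up and back from the previous — a staircase. Each step is 179 mm tall and there are 4 of them, so the total rise is 4 × 179 = 716 mm.


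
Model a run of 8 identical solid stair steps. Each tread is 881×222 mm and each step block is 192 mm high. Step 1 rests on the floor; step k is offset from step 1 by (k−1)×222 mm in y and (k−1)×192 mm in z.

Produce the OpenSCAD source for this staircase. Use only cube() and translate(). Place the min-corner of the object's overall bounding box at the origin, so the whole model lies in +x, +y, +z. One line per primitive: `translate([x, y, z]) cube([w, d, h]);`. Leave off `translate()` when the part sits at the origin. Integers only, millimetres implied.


cube([881, 222, 192]);
translate([0, 222, 192]) cube([881, 222, 192]);
translate([0, 444, 384]) cube([881, 222, 192]);
translate([0, 666, 576]) cube([881, 222, 192]);
translate([0, 888, 768]) cube([881, 222, 192]);
translate([0, 1110, 960]) cube([881, 222, 192]);
translate([0, 1332, 1152]) cube([881, 222, 192]);
translate([0, 1554, 1344]) cube([881, 222, 192]);
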